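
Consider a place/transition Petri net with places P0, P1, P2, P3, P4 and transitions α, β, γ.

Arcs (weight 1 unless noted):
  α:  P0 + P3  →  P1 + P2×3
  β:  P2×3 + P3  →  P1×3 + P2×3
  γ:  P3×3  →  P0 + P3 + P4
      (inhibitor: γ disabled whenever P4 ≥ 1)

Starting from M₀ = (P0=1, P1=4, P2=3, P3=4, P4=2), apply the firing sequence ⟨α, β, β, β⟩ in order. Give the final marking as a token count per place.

(P0=0, P1=14, P2=6, P3=0, P4=2)

step 1: fire α:  (P0=1, P1=4, P2=3, P3=4, P4=2) → (P0=0, P1=5, P2=6, P3=3, P4=2)
step 2: fire β:  (P0=0, P1=5, P2=6, P3=3, P4=2) → (P0=0, P1=8, P2=6, P3=2, P4=2)
step 3: fire β:  (P0=0, P1=8, P2=6, P3=2, P4=2) → (P0=0, P1=11, P2=6, P3=1, P4=2)
step 4: fire β:  (P0=0, P1=11, P2=6, P3=1, P4=2) → (P0=0, P1=14, P2=6, P3=0, P4=2)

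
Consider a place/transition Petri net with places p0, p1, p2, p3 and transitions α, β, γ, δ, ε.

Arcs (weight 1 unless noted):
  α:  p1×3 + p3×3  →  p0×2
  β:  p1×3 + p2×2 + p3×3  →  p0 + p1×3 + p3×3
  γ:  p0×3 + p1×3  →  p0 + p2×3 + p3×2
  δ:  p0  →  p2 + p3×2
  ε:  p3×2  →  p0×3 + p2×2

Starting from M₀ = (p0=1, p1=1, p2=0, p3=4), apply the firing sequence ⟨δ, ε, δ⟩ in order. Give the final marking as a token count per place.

(p0=2, p1=1, p2=4, p3=6)

step 1: fire δ:  (p0=1, p1=1, p2=0, p3=4) → (p0=0, p1=1, p2=1, p3=6)
step 2: fire ε:  (p0=0, p1=1, p2=1, p3=6) → (p0=3, p1=1, p2=3, p3=4)
step 3: fire δ:  (p0=3, p1=1, p2=3, p3=4) → (p0=2, p1=1, p2=4, p3=6)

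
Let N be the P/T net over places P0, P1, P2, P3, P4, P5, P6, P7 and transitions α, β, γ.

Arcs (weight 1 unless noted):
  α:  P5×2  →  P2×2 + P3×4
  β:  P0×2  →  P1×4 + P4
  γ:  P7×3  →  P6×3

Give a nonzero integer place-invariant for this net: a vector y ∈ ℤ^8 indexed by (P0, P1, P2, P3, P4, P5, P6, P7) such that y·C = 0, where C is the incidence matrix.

y = (P0:2, P1:1, P2:0, P3:0, P4:0, P5:0, P6:0, P7:0)

Incidence matrix C (rows=places, cols=transitions):
        α    β    γ
   P0   0   -2    0
   P1   0    4    0
   P2   2    0    0
   P3   4    0    0
   P4   0    1    0
   P5  -2    0    0
   P6   0    0    3
   P7   0    0   -3

Candidate y = [2, 1, 0, 0, 0, 0, 0, 0]; check y·C column-wise:
  col α: 2·0 + 1·0 + 0·2 + 0·4 + 0·-2 = 0
  col β: 2·-2 + 1·4 + 0·1 = 0
  col γ: 2·0 + 1·0 + 0·3 + 0·-3 = 0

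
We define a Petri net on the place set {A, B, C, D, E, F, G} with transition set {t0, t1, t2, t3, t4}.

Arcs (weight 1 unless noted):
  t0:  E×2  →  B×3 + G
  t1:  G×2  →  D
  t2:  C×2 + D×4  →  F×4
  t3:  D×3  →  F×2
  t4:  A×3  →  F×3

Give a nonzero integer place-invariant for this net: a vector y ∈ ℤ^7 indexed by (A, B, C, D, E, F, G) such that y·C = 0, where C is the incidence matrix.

Incidence matrix C (rows=places, cols=transitions):
       t0   t1   t2   t3   t4
    A   0    0    0    0   -3
    B   3    0    0    0    0
    C   0    0   -2    0    0
    D   0    1   -4   -3    0
    E  -2    0    0    0    0
    F   0    0    4    2    3
    G   1   -2    0    0    0

Candidate y = [0, 2, 0, 0, 3, 0, 0]; check y·C column-wise:
  col t0: 2·3 + 3·-2 + 0·1 = 0
  col t1: 2·0 + 0·1 + 3·0 + 0·-2 = 0
  col t2: 2·0 + 0·-2 + 0·-4 + 3·0 + 0·4 = 0
  col t3: 2·0 + 0·-3 + 3·0 + 0·2 = 0
  col t4: 0·-3 + 2·0 + 3·0 + 0·3 = 0

y = (A:0, B:2, C:0, D:0, E:3, F:0, G:0)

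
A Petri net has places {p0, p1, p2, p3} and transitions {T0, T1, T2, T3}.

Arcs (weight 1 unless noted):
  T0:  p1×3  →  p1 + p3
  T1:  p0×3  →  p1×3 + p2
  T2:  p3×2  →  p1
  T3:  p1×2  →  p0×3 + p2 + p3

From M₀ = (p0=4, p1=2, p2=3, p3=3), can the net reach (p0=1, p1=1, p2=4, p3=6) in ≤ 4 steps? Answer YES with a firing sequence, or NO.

NO — not reachable within 4 firings

depth 0: 1 marking
depth 1: 4 markings reached so far
depth 2: 9 markings reached so far
depth 3: 17 markings reached so far
depth 4: 27 markings reached so far
target is not among the 27 markings reachable within 4 steps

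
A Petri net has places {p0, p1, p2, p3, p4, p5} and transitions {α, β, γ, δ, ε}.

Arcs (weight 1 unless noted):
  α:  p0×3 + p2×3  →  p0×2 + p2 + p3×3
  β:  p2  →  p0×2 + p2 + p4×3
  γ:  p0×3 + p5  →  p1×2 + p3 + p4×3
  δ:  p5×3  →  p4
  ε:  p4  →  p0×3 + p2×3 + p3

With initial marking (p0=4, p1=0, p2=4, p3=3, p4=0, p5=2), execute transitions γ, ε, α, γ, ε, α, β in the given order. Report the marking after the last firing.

step 1: fire γ:  (p0=4, p1=0, p2=4, p3=3, p4=0, p5=2) → (p0=1, p1=2, p2=4, p3=4, p4=3, p5=1)
step 2: fire ε:  (p0=1, p1=2, p2=4, p3=4, p4=3, p5=1) → (p0=4, p1=2, p2=7, p3=5, p4=2, p5=1)
step 3: fire α:  (p0=4, p1=2, p2=7, p3=5, p4=2, p5=1) → (p0=3, p1=2, p2=5, p3=8, p4=2, p5=1)
step 4: fire γ:  (p0=3, p1=2, p2=5, p3=8, p4=2, p5=1) → (p0=0, p1=4, p2=5, p3=9, p4=5, p5=0)
step 5: fire ε:  (p0=0, p1=4, p2=5, p3=9, p4=5, p5=0) → (p0=3, p1=4, p2=8, p3=10, p4=4, p5=0)
step 6: fire α:  (p0=3, p1=4, p2=8, p3=10, p4=4, p5=0) → (p0=2, p1=4, p2=6, p3=13, p4=4, p5=0)
step 7: fire β:  (p0=2, p1=4, p2=6, p3=13, p4=4, p5=0) → (p0=4, p1=4, p2=6, p3=13, p4=7, p5=0)

(p0=4, p1=4, p2=6, p3=13, p4=7, p5=0)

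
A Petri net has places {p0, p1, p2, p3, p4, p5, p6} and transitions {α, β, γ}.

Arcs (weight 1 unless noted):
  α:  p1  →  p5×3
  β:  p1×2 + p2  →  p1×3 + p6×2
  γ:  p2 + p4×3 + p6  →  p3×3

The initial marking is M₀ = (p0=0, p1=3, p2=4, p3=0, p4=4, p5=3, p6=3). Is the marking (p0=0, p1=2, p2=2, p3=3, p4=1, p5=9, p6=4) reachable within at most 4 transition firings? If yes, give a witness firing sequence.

YES — reachable via ⟨α, β, α, γ⟩ (4 firings)

step 1: fire α:  (p0=0, p1=3, p2=4, p3=0, p4=4, p5=3, p6=3) → (p0=0, p1=2, p2=4, p3=0, p4=4, p5=6, p6=3)
step 2: fire β:  (p0=0, p1=2, p2=4, p3=0, p4=4, p5=6, p6=3) → (p0=0, p1=3, p2=3, p3=0, p4=4, p5=6, p6=5)
step 3: fire α:  (p0=0, p1=3, p2=3, p3=0, p4=4, p5=6, p6=5) → (p0=0, p1=2, p2=3, p3=0, p4=4, p5=9, p6=5)
step 4: fire γ:  (p0=0, p1=2, p2=3, p3=0, p4=4, p5=9, p6=5) → (p0=0, p1=2, p2=2, p3=3, p4=1, p5=9, p6=4)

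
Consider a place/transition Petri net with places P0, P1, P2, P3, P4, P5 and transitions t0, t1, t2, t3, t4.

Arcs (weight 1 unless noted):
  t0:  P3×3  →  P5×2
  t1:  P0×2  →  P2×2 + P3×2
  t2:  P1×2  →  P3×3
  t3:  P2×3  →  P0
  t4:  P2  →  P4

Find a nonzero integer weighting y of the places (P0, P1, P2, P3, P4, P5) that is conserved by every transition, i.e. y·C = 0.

y = (P0:3, P1:3, P2:1, P3:2, P4:1, P5:3)

Incidence matrix C (rows=places, cols=transitions):
       t0   t1   t2   t3   t4
   P0   0   -2    0    1    0
   P1   0    0   -2    0    0
   P2   0    2    0   -3   -1
   P3  -3    2    3    0    0
   P4   0    0    0    0    1
   P5   2    0    0    0    0

Candidate y = [3, 3, 1, 2, 1, 3]; check y·C column-wise:
  col t0: 3·0 + 3·0 + 1·0 + 2·-3 + 1·0 + 3·2 = 0
  col t1: 3·-2 + 3·0 + 1·2 + 2·2 + 1·0 + 3·0 = 0
  col t2: 3·0 + 3·-2 + 1·0 + 2·3 + 1·0 + 3·0 = 0
  col t3: 3·1 + 3·0 + 1·-3 + 2·0 + 1·0 + 3·0 = 0
  col t4: 3·0 + 3·0 + 1·-1 + 2·0 + 1·1 + 3·0 = 0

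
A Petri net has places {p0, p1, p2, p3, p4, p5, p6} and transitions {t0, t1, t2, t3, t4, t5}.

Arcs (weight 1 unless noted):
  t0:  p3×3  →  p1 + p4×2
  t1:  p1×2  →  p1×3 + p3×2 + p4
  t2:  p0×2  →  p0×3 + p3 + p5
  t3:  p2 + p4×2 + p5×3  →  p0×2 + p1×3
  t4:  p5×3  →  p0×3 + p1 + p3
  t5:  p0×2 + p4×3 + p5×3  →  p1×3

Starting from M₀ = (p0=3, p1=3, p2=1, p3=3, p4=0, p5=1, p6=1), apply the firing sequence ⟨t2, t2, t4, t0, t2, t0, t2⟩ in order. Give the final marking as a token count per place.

(p0=10, p1=6, p2=1, p3=2, p4=4, p5=2, p6=1)

step 1: fire t2:  (p0=3, p1=3, p2=1, p3=3, p4=0, p5=1, p6=1) → (p0=4, p1=3, p2=1, p3=4, p4=0, p5=2, p6=1)
step 2: fire t2:  (p0=4, p1=3, p2=1, p3=4, p4=0, p5=2, p6=1) → (p0=5, p1=3, p2=1, p3=5, p4=0, p5=3, p6=1)
step 3: fire t4:  (p0=5, p1=3, p2=1, p3=5, p4=0, p5=3, p6=1) → (p0=8, p1=4, p2=1, p3=6, p4=0, p5=0, p6=1)
step 4: fire t0:  (p0=8, p1=4, p2=1, p3=6, p4=0, p5=0, p6=1) → (p0=8, p1=5, p2=1, p3=3, p4=2, p5=0, p6=1)
step 5: fire t2:  (p0=8, p1=5, p2=1, p3=3, p4=2, p5=0, p6=1) → (p0=9, p1=5, p2=1, p3=4, p4=2, p5=1, p6=1)
step 6: fire t0:  (p0=9, p1=5, p2=1, p3=4, p4=2, p5=1, p6=1) → (p0=9, p1=6, p2=1, p3=1, p4=4, p5=1, p6=1)
step 7: fire t2:  (p0=9, p1=6, p2=1, p3=1, p4=4, p5=1, p6=1) → (p0=10, p1=6, p2=1, p3=2, p4=4, p5=2, p6=1)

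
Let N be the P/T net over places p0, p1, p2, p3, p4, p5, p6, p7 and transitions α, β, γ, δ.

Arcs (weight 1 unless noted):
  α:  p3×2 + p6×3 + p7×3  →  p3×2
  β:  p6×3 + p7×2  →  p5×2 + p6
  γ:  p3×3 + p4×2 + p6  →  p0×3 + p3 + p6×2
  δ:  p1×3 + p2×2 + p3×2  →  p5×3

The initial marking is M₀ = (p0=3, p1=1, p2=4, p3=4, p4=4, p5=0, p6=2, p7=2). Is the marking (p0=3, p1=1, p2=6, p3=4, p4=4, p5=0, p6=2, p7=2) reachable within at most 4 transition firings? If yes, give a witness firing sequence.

NO — not reachable within 4 firings

depth 0: 1 marking
depth 1: 2 markings reached so far
depth 2: 3 markings reached so far
depth 3: 3 markings reached so far
(frontier empty at depth 3; search complete)
target is not among the 3 markings reachable within 4 steps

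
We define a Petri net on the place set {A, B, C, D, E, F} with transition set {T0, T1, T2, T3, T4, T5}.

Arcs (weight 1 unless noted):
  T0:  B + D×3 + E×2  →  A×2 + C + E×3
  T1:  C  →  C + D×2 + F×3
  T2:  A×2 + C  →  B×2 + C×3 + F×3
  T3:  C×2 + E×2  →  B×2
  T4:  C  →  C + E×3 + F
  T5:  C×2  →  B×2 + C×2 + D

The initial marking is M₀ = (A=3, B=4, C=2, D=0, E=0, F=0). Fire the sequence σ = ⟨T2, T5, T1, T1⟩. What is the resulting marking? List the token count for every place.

(A=1, B=8, C=4, D=5, E=0, F=9)

step 1: fire T2:  (A=3, B=4, C=2, D=0, E=0, F=0) → (A=1, B=6, C=4, D=0, E=0, F=3)
step 2: fire T5:  (A=1, B=6, C=4, D=0, E=0, F=3) → (A=1, B=8, C=4, D=1, E=0, F=3)
step 3: fire T1:  (A=1, B=8, C=4, D=1, E=0, F=3) → (A=1, B=8, C=4, D=3, E=0, F=6)
step 4: fire T1:  (A=1, B=8, C=4, D=3, E=0, F=6) → (A=1, B=8, C=4, D=5, E=0, F=9)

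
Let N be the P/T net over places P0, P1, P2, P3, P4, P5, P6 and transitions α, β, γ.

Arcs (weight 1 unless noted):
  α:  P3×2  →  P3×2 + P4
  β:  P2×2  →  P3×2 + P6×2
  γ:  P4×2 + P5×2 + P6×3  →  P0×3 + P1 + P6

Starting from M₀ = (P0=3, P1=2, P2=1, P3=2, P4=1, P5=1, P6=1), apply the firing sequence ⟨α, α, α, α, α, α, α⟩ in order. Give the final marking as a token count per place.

(P0=3, P1=2, P2=1, P3=2, P4=8, P5=1, P6=1)

step 1: fire α:  (P0=3, P1=2, P2=1, P3=2, P4=1, P5=1, P6=1) → (P0=3, P1=2, P2=1, P3=2, P4=2, P5=1, P6=1)
step 2: fire α:  (P0=3, P1=2, P2=1, P3=2, P4=2, P5=1, P6=1) → (P0=3, P1=2, P2=1, P3=2, P4=3, P5=1, P6=1)
step 3: fire α:  (P0=3, P1=2, P2=1, P3=2, P4=3, P5=1, P6=1) → (P0=3, P1=2, P2=1, P3=2, P4=4, P5=1, P6=1)
step 4: fire α:  (P0=3, P1=2, P2=1, P3=2, P4=4, P5=1, P6=1) → (P0=3, P1=2, P2=1, P3=2, P4=5, P5=1, P6=1)
step 5: fire α:  (P0=3, P1=2, P2=1, P3=2, P4=5, P5=1, P6=1) → (P0=3, P1=2, P2=1, P3=2, P4=6, P5=1, P6=1)
step 6: fire α:  (P0=3, P1=2, P2=1, P3=2, P4=6, P5=1, P6=1) → (P0=3, P1=2, P2=1, P3=2, P4=7, P5=1, P6=1)
step 7: fire α:  (P0=3, P1=2, P2=1, P3=2, P4=7, P5=1, P6=1) → (P0=3, P1=2, P2=1, P3=2, P4=8, P5=1, P6=1)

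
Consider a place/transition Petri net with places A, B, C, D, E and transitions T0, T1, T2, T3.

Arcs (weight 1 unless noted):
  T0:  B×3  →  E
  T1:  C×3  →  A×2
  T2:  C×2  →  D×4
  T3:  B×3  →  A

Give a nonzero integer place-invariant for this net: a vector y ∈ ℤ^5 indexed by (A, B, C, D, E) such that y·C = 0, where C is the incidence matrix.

Incidence matrix C (rows=places, cols=transitions):
       T0   T1   T2   T3
    A   0    2    0    1
    B  -3    0    0   -3
    C   0   -3   -2    0
    D   0    0    4    0
    E   1    0    0    0

Candidate y = [3, 1, 2, 1, 3]; check y·C column-wise:
  col T0: 3·0 + 1·-3 + 2·0 + 1·0 + 3·1 = 0
  col T1: 3·2 + 1·0 + 2·-3 + 1·0 + 3·0 = 0
  col T2: 3·0 + 1·0 + 2·-2 + 1·4 + 3·0 = 0
  col T3: 3·1 + 1·-3 + 2·0 + 1·0 + 3·0 = 0

y = (A:3, B:1, C:2, D:1, E:3)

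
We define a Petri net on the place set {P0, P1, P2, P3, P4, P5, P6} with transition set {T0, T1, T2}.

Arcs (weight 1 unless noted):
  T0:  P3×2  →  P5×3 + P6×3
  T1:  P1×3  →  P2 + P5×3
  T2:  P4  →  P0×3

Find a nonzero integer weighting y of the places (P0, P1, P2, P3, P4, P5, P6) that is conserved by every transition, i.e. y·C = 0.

Incidence matrix C (rows=places, cols=transitions):
       T0   T1   T2
   P0   0    0    3
   P1   0   -3    0
   P2   0    1    0
   P3  -2    0    0
   P4   0    0   -1
   P5   3    3    0
   P6   3    0    0

Candidate y = [0, 1, 3, 0, 0, 0, 0]; check y·C column-wise:
  col T0: 1·0 + 3·0 + 0·-2 + 0·3 + 0·3 = 0
  col T1: 1·-3 + 3·1 + 0·3 = 0
  col T2: 0·3 + 1·0 + 3·0 + 0·-1 = 0

y = (P0:0, P1:1, P2:3, P3:0, P4:0, P5:0, P6:0)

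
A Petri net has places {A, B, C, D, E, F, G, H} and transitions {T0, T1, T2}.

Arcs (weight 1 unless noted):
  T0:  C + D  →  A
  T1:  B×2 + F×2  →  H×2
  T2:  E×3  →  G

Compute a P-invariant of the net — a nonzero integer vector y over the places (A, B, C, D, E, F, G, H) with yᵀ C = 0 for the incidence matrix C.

Incidence matrix C (rows=places, cols=transitions):
       T0   T1   T2
    A   1    0    0
    B   0   -2    0
    C  -1    0    0
    D  -1    0    0
    E   0    0   -3
    F   0   -2    0
    G   0    0    1
    H   0    2    0

Candidate y = [1, 0, 1, 0, 0, 0, 0, 0]; check y·C column-wise:
  col T0: 1·1 + 1·-1 + 0·-1 = 0
  col T1: 1·0 + 0·-2 + 1·0 + 0·-2 + 0·2 = 0
  col T2: 1·0 + 1·0 + 0·-3 + 0·1 = 0

y = (A:1, B:0, C:1, D:0, E:0, F:0, G:0, H:0)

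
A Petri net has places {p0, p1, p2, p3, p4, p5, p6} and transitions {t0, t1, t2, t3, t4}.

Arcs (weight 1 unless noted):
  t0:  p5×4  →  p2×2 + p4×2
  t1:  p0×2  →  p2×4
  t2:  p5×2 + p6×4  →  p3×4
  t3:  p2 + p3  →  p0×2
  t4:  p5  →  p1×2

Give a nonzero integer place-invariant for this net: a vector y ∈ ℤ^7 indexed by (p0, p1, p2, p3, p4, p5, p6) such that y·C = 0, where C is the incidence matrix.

y = (p0:2, p1:3, p2:1, p3:3, p4:11, p5:6, p6:0)

Incidence matrix C (rows=places, cols=transitions):
       t0   t1   t2   t3   t4
   p0   0   -2    0    2    0
   p1   0    0    0    0    2
   p2   2    4    0   -1    0
   p3   0    0    4   -1    0
   p4   2    0    0    0    0
   p5  -4    0   -2    0   -1
   p6   0    0   -4    0    0

Candidate y = [2, 3, 1, 3, 11, 6, 0]; check y·C column-wise:
  col t0: 2·0 + 3·0 + 1·2 + 3·0 + 11·2 + 6·-4 = 0
  col t1: 2·-2 + 3·0 + 1·4 + 3·0 + 11·0 + 6·0 = 0
  col t2: 2·0 + 3·0 + 1·0 + 3·4 + 11·0 + 6·-2 + 0·-4 = 0
  col t3: 2·2 + 3·0 + 1·-1 + 3·-1 + 11·0 + 6·0 = 0
  col t4: 2·0 + 3·2 + 1·0 + 3·0 + 11·0 + 6·-1 = 0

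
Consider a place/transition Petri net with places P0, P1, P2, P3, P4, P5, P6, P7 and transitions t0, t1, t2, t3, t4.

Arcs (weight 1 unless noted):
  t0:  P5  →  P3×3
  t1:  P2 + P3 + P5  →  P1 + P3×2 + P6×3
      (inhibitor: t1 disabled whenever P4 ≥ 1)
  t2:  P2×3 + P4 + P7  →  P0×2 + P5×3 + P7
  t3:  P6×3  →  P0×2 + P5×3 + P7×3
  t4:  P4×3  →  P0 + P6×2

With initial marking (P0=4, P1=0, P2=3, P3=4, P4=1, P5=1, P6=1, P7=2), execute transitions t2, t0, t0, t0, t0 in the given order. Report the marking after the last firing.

step 1: fire t2:  (P0=4, P1=0, P2=3, P3=4, P4=1, P5=1, P6=1, P7=2) → (P0=6, P1=0, P2=0, P3=4, P4=0, P5=4, P6=1, P7=2)
step 2: fire t0:  (P0=6, P1=0, P2=0, P3=4, P4=0, P5=4, P6=1, P7=2) → (P0=6, P1=0, P2=0, P3=7, P4=0, P5=3, P6=1, P7=2)
step 3: fire t0:  (P0=6, P1=0, P2=0, P3=7, P4=0, P5=3, P6=1, P7=2) → (P0=6, P1=0, P2=0, P3=10, P4=0, P5=2, P6=1, P7=2)
step 4: fire t0:  (P0=6, P1=0, P2=0, P3=10, P4=0, P5=2, P6=1, P7=2) → (P0=6, P1=0, P2=0, P3=13, P4=0, P5=1, P6=1, P7=2)
step 5: fire t0:  (P0=6, P1=0, P2=0, P3=13, P4=0, P5=1, P6=1, P7=2) → (P0=6, P1=0, P2=0, P3=16, P4=0, P5=0, P6=1, P7=2)

(P0=6, P1=0, P2=0, P3=16, P4=0, P5=0, P6=1, P7=2)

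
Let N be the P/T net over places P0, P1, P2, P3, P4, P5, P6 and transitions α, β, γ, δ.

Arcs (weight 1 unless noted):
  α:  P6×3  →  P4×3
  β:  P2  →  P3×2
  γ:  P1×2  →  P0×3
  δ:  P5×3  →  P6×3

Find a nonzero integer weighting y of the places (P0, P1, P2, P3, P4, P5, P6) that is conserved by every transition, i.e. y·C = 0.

Incidence matrix C (rows=places, cols=transitions):
        α    β    γ    δ
   P0   0    0    3    0
   P1   0    0   -2    0
   P2   0   -1    0    0
   P3   0    2    0    0
   P4   3    0    0    0
   P5   0    0    0   -3
   P6  -3    0    0    3

Candidate y = [2, 3, 0, 0, 0, 0, 0]; check y·C column-wise:
  col α: 2·0 + 3·0 + 0·3 + 0·-3 = 0
  col β: 2·0 + 3·0 + 0·-1 + 0·2 = 0
  col γ: 2·3 + 3·-2 = 0
  col δ: 2·0 + 3·0 + 0·-3 + 0·3 = 0

y = (P0:2, P1:3, P2:0, P3:0, P4:0, P5:0, P6:0)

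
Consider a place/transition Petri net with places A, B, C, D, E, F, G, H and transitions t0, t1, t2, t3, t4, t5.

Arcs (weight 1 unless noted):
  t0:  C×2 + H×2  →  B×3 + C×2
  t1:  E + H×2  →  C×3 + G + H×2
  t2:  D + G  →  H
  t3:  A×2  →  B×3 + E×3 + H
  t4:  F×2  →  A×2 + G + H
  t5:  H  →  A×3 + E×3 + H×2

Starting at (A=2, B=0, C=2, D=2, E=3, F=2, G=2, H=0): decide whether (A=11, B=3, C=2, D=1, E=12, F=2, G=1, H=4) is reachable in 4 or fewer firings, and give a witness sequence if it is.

NO — not reachable within 4 firings

depth 0: 1 marking
depth 1: 4 markings reached so far
depth 2: 11 markings reached so far
depth 3: 37 markings reached so far
depth 4: 90 markings reached so far
target is not among the 90 markings reachable within 4 steps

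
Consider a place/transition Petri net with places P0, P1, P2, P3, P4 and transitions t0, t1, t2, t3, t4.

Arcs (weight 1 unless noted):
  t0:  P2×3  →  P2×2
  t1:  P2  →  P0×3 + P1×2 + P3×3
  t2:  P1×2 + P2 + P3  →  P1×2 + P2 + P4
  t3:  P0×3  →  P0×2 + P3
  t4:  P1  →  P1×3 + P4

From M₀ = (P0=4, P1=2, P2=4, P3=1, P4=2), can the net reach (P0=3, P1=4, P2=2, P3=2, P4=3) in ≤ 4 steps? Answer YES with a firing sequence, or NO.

YES — reachable via ⟨t0, t0, t3, t4⟩ (4 firings)

step 1: fire t0:  (P0=4, P1=2, P2=4, P3=1, P4=2) → (P0=4, P1=2, P2=3, P3=1, P4=2)
step 2: fire t0:  (P0=4, P1=2, P2=3, P3=1, P4=2) → (P0=4, P1=2, P2=2, P3=1, P4=2)
step 3: fire t3:  (P0=4, P1=2, P2=2, P3=1, P4=2) → (P0=3, P1=2, P2=2, P3=2, P4=2)
step 4: fire t4:  (P0=3, P1=2, P2=2, P3=2, P4=2) → (P0=3, P1=4, P2=2, P3=2, P4=3)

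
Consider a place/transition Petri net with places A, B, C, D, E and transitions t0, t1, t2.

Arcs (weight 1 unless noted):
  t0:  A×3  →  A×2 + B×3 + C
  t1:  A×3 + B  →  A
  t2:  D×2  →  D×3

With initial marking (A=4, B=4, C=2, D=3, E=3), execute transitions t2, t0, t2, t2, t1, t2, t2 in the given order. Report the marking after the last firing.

step 1: fire t2:  (A=4, B=4, C=2, D=3, E=3) → (A=4, B=4, C=2, D=4, E=3)
step 2: fire t0:  (A=4, B=4, C=2, D=4, E=3) → (A=3, B=7, C=3, D=4, E=3)
step 3: fire t2:  (A=3, B=7, C=3, D=4, E=3) → (A=3, B=7, C=3, D=5, E=3)
step 4: fire t2:  (A=3, B=7, C=3, D=5, E=3) → (A=3, B=7, C=3, D=6, E=3)
step 5: fire t1:  (A=3, B=7, C=3, D=6, E=3) → (A=1, B=6, C=3, D=6, E=3)
step 6: fire t2:  (A=1, B=6, C=3, D=6, E=3) → (A=1, B=6, C=3, D=7, E=3)
step 7: fire t2:  (A=1, B=6, C=3, D=7, E=3) → (A=1, B=6, C=3, D=8, E=3)

(A=1, B=6, C=3, D=8, E=3)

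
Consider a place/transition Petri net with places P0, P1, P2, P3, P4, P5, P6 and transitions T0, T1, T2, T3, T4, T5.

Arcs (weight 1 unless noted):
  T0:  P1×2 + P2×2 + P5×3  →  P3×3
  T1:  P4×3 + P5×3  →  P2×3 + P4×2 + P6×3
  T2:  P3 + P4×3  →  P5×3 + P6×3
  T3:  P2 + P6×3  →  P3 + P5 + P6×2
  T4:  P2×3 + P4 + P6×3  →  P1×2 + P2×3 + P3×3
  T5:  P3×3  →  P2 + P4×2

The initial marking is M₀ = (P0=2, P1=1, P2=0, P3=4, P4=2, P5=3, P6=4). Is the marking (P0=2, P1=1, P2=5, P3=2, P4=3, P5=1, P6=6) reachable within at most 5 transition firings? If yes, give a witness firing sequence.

NO — not reachable within 5 firings

depth 0: 1 marking
depth 1: 2 markings reached so far
depth 2: 5 markings reached so far
depth 3: 9 markings reached so far
depth 4: 14 markings reached so far
depth 5: 22 markings reached so far
target is not among the 22 markings reachable within 5 steps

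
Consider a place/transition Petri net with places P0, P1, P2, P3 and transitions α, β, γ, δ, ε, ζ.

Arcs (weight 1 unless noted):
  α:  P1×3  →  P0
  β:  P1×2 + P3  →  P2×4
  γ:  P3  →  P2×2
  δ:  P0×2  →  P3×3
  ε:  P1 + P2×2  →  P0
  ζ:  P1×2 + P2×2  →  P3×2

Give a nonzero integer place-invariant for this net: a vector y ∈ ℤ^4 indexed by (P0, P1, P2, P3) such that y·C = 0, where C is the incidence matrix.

Incidence matrix C (rows=places, cols=transitions):
        α    β    γ    δ    ε    ζ
   P0   1    0    0   -2    1    0
   P1  -3   -2    0    0   -1   -2
   P2   0    4    2    0   -2   -2
   P3   0   -1   -1    3    0    2

Candidate y = [3, 1, 1, 2]; check y·C column-wise:
  col α: 3·1 + 1·-3 + 1·0 + 2·0 = 0
  col β: 3·0 + 1·-2 + 1·4 + 2·-1 = 0
  col γ: 3·0 + 1·0 + 1·2 + 2·-1 = 0
  col δ: 3·-2 + 1·0 + 1·0 + 2·3 = 0
  col ε: 3·1 + 1·-1 + 1·-2 + 2·0 = 0
  col ζ: 3·0 + 1·-2 + 1·-2 + 2·2 = 0

y = (P0:3, P1:1, P2:1, P3:2)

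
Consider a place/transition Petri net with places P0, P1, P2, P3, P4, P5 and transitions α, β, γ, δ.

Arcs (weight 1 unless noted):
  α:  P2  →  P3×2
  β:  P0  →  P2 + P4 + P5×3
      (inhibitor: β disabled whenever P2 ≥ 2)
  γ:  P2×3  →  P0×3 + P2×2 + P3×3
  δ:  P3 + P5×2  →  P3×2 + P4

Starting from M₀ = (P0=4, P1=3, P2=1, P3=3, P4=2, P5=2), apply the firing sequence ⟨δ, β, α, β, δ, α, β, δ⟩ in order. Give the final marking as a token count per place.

(P0=1, P1=3, P2=2, P3=10, P4=8, P5=5)

step 1: fire δ:  (P0=4, P1=3, P2=1, P3=3, P4=2, P5=2) → (P0=4, P1=3, P2=1, P3=4, P4=3, P5=0)
step 2: fire β:  (P0=4, P1=3, P2=1, P3=4, P4=3, P5=0) → (P0=3, P1=3, P2=2, P3=4, P4=4, P5=3)
step 3: fire α:  (P0=3, P1=3, P2=2, P3=4, P4=4, P5=3) → (P0=3, P1=3, P2=1, P3=6, P4=4, P5=3)
step 4: fire β:  (P0=3, P1=3, P2=1, P3=6, P4=4, P5=3) → (P0=2, P1=3, P2=2, P3=6, P4=5, P5=6)
step 5: fire δ:  (P0=2, P1=3, P2=2, P3=6, P4=5, P5=6) → (P0=2, P1=3, P2=2, P3=7, P4=6, P5=4)
step 6: fire α:  (P0=2, P1=3, P2=2, P3=7, P4=6, P5=4) → (P0=2, P1=3, P2=1, P3=9, P4=6, P5=4)
step 7: fire β:  (P0=2, P1=3, P2=1, P3=9, P4=6, P5=4) → (P0=1, P1=3, P2=2, P3=9, P4=7, P5=7)
step 8: fire δ:  (P0=1, P1=3, P2=2, P3=9, P4=7, P5=7) → (P0=1, P1=3, P2=2, P3=10, P4=8, P5=5)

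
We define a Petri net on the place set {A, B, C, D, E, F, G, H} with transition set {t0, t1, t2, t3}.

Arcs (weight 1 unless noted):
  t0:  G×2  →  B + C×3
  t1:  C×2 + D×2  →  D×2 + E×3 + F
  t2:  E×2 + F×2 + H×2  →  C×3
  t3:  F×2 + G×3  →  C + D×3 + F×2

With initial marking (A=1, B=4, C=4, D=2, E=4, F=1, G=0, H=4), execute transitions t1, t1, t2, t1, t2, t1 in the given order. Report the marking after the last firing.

(A=1, B=4, C=2, D=2, E=12, F=1, G=0, H=0)

step 1: fire t1:  (A=1, B=4, C=4, D=2, E=4, F=1, G=0, H=4) → (A=1, B=4, C=2, D=2, E=7, F=2, G=0, H=4)
step 2: fire t1:  (A=1, B=4, C=2, D=2, E=7, F=2, G=0, H=4) → (A=1, B=4, C=0, D=2, E=10, F=3, G=0, H=4)
step 3: fire t2:  (A=1, B=4, C=0, D=2, E=10, F=3, G=0, H=4) → (A=1, B=4, C=3, D=2, E=8, F=1, G=0, H=2)
step 4: fire t1:  (A=1, B=4, C=3, D=2, E=8, F=1, G=0, H=2) → (A=1, B=4, C=1, D=2, E=11, F=2, G=0, H=2)
step 5: fire t2:  (A=1, B=4, C=1, D=2, E=11, F=2, G=0, H=2) → (A=1, B=4, C=4, D=2, E=9, F=0, G=0, H=0)
step 6: fire t1:  (A=1, B=4, C=4, D=2, E=9, F=0, G=0, H=0) → (A=1, B=4, C=2, D=2, E=12, F=1, G=0, H=0)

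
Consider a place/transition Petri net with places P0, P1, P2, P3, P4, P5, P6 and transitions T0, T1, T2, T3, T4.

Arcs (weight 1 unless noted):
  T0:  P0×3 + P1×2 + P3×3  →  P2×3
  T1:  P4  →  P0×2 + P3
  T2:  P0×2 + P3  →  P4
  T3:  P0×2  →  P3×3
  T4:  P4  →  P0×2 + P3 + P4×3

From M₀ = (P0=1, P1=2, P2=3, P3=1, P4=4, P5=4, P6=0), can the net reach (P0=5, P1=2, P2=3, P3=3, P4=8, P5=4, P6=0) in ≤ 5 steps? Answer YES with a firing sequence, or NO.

YES — reachable via ⟨T4, T4⟩ (2 firings)

step 1: fire T4:  (P0=1, P1=2, P2=3, P3=1, P4=4, P5=4, P6=0) → (P0=3, P1=2, P2=3, P3=2, P4=6, P5=4, P6=0)
step 2: fire T4:  (P0=3, P1=2, P2=3, P3=2, P4=6, P5=4, P6=0) → (P0=5, P1=2, P2=3, P3=3, P4=8, P5=4, P6=0)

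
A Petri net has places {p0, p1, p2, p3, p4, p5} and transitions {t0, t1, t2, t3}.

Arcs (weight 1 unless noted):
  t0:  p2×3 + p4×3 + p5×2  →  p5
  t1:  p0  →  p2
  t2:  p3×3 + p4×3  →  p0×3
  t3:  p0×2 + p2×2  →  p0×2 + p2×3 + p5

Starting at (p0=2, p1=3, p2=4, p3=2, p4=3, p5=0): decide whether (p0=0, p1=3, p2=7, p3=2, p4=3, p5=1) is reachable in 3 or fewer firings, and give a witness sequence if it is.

YES — reachable via ⟨t3, t1, t1⟩ (3 firings)

step 1: fire t3:  (p0=2, p1=3, p2=4, p3=2, p4=3, p5=0) → (p0=2, p1=3, p2=5, p3=2, p4=3, p5=1)
step 2: fire t1:  (p0=2, p1=3, p2=5, p3=2, p4=3, p5=1) → (p0=1, p1=3, p2=6, p3=2, p4=3, p5=1)
step 3: fire t1:  (p0=1, p1=3, p2=6, p3=2, p4=3, p5=1) → (p0=0, p1=3, p2=7, p3=2, p4=3, p5=1)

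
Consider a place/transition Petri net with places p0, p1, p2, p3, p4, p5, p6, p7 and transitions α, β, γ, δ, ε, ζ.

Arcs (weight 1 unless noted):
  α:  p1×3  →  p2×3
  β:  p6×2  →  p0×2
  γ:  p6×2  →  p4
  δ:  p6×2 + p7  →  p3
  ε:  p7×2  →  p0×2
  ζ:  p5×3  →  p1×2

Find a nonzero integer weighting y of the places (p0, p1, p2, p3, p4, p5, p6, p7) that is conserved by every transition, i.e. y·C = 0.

y = (p0:0, p1:3, p2:3, p3:0, p4:0, p5:2, p6:0, p7:0)

Incidence matrix C (rows=places, cols=transitions):
        α    β    γ    δ    ε    ζ
   p0   0    2    0    0    2    0
   p1  -3    0    0    0    0    2
   p2   3    0    0    0    0    0
   p3   0    0    0    1    0    0
   p4   0    0    1    0    0    0
   p5   0    0    0    0    0   -3
   p6   0   -2   -2   -2    0    0
   p7   0    0    0   -1   -2    0

Candidate y = [0, 3, 3, 0, 0, 2, 0, 0]; check y·C column-wise:
  col α: 3·-3 + 3·3 + 2·0 = 0
  col β: 0·2 + 3·0 + 3·0 + 2·0 + 0·-2 = 0
  col γ: 3·0 + 3·0 + 0·1 + 2·0 + 0·-2 = 0
  col δ: 3·0 + 3·0 + 0·1 + 2·0 + 0·-2 + 0·-1 = 0
  col ε: 0·2 + 3·0 + 3·0 + 2·0 + 0·-2 = 0
  col ζ: 3·2 + 3·0 + 2·-3 = 0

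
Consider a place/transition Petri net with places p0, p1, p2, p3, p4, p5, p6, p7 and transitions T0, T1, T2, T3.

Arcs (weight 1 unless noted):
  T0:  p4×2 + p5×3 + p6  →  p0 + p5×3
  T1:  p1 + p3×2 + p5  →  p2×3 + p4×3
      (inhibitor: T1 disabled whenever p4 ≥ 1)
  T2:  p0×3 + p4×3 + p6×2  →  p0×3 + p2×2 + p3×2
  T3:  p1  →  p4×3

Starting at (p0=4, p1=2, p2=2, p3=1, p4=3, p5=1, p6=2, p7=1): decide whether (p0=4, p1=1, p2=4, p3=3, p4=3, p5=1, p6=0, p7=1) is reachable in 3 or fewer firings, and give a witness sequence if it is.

step 1: fire T2:  (p0=4, p1=2, p2=2, p3=1, p4=3, p5=1, p6=2, p7=1) → (p0=4, p1=2, p2=4, p3=3, p4=0, p5=1, p6=0, p7=1)
step 2: fire T3:  (p0=4, p1=2, p2=4, p3=3, p4=0, p5=1, p6=0, p7=1) → (p0=4, p1=1, p2=4, p3=3, p4=3, p5=1, p6=0, p7=1)

YES — reachable via ⟨T2, T3⟩ (2 firings)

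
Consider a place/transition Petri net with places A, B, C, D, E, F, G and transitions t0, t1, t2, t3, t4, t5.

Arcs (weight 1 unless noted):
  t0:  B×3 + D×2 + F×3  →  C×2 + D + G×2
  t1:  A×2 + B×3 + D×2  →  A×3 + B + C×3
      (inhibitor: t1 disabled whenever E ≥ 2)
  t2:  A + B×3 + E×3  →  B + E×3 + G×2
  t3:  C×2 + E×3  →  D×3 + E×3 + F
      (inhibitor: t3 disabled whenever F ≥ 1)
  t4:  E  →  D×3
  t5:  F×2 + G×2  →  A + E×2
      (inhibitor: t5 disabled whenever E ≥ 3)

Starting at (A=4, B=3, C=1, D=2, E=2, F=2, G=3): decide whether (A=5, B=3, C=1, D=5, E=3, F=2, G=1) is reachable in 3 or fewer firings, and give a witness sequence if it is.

depth 0: 1 marking
depth 1: 3 markings reached so far
depth 2: 7 markings reached so far
depth 3: 11 markings reached so far
target is not among the 11 markings reachable within 3 steps

NO — not reachable within 3 firings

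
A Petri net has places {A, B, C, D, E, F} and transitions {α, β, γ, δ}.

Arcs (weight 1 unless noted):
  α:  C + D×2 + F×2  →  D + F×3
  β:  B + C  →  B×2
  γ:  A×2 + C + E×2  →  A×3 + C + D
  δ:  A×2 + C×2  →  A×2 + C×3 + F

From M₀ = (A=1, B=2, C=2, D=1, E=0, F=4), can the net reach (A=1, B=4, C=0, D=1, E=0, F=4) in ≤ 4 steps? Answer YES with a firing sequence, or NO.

YES — reachable via ⟨β, β⟩ (2 firings)

step 1: fire β:  (A=1, B=2, C=2, D=1, E=0, F=4) → (A=1, B=3, C=1, D=1, E=0, F=4)
step 2: fire β:  (A=1, B=3, C=1, D=1, E=0, F=4) → (A=1, B=4, C=0, D=1, E=0, F=4)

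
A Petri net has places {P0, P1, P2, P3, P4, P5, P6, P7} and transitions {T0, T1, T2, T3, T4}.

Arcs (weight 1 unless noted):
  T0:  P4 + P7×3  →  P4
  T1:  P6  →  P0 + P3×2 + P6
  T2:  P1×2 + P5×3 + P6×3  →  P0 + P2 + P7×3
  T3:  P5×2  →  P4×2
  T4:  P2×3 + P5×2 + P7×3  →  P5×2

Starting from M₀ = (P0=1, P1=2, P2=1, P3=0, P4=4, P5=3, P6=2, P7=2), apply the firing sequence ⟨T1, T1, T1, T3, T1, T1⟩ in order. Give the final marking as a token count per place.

step 1: fire T1:  (P0=1, P1=2, P2=1, P3=0, P4=4, P5=3, P6=2, P7=2) → (P0=2, P1=2, P2=1, P3=2, P4=4, P5=3, P6=2, P7=2)
step 2: fire T1:  (P0=2, P1=2, P2=1, P3=2, P4=4, P5=3, P6=2, P7=2) → (P0=3, P1=2, P2=1, P3=4, P4=4, P5=3, P6=2, P7=2)
step 3: fire T1:  (P0=3, P1=2, P2=1, P3=4, P4=4, P5=3, P6=2, P7=2) → (P0=4, P1=2, P2=1, P3=6, P4=4, P5=3, P6=2, P7=2)
step 4: fire T3:  (P0=4, P1=2, P2=1, P3=6, P4=4, P5=3, P6=2, P7=2) → (P0=4, P1=2, P2=1, P3=6, P4=6, P5=1, P6=2, P7=2)
step 5: fire T1:  (P0=4, P1=2, P2=1, P3=6, P4=6, P5=1, P6=2, P7=2) → (P0=5, P1=2, P2=1, P3=8, P4=6, P5=1, P6=2, P7=2)
step 6: fire T1:  (P0=5, P1=2, P2=1, P3=8, P4=6, P5=1, P6=2, P7=2) → (P0=6, P1=2, P2=1, P3=10, P4=6, P5=1, P6=2, P7=2)

(P0=6, P1=2, P2=1, P3=10, P4=6, P5=1, P6=2, P7=2)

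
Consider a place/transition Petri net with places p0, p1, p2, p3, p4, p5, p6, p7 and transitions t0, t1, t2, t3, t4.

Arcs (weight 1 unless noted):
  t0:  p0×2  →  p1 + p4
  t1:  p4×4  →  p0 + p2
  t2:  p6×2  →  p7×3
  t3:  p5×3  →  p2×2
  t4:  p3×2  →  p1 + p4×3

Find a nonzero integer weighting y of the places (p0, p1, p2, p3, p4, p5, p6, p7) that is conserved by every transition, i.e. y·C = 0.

Incidence matrix C (rows=places, cols=transitions):
       t0   t1   t2   t3   t4
   p0  -2    1    0    0    0
   p1   1    0    0    0    1
   p2   0    1    0    2    0
   p3   0    0    0    0   -2
   p4   1   -4    0    0    3
   p5   0    0    0   -3    0
   p6   0    0   -2    0    0
   p7   0    0    3    0    0

Candidate y = [4, 7, 0, 5, 1, 0, 0, 0]; check y·C column-wise:
  col t0: 4·-2 + 7·1 + 5·0 + 1·1 = 0
  col t1: 4·1 + 7·0 + 0·1 + 5·0 + 1·-4 = 0
  col t2: 4·0 + 7·0 + 5·0 + 1·0 + 0·-2 + 0·3 = 0
  col t3: 4·0 + 7·0 + 0·2 + 5·0 + 1·0 + 0·-3 = 0
  col t4: 4·0 + 7·1 + 5·-2 + 1·3 = 0

y = (p0:4, p1:7, p2:0, p3:5, p4:1, p5:0, p6:0, p7:0)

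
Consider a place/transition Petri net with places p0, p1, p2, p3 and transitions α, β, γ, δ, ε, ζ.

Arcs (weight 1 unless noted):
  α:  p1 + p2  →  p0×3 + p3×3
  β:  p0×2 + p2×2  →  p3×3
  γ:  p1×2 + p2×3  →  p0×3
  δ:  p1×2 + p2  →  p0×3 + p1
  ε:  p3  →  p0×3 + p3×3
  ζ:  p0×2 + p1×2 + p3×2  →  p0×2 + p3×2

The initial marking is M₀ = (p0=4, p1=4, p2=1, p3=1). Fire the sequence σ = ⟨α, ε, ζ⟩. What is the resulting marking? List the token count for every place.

step 1: fire α:  (p0=4, p1=4, p2=1, p3=1) → (p0=7, p1=3, p2=0, p3=4)
step 2: fire ε:  (p0=7, p1=3, p2=0, p3=4) → (p0=10, p1=3, p2=0, p3=6)
step 3: fire ζ:  (p0=10, p1=3, p2=0, p3=6) → (p0=10, p1=1, p2=0, p3=6)

(p0=10, p1=1, p2=0, p3=6)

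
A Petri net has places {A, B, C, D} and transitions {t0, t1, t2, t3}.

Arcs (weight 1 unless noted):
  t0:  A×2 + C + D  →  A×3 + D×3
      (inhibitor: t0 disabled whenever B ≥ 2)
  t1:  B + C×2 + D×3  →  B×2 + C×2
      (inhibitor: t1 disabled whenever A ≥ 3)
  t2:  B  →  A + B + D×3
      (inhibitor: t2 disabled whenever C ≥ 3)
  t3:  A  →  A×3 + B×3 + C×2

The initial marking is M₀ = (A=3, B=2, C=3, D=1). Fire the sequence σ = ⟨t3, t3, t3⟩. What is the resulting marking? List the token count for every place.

(A=9, B=11, C=9, D=1)

step 1: fire t3:  (A=3, B=2, C=3, D=1) → (A=5, B=5, C=5, D=1)
step 2: fire t3:  (A=5, B=5, C=5, D=1) → (A=7, B=8, C=7, D=1)
step 3: fire t3:  (A=7, B=8, C=7, D=1) → (A=9, B=11, C=9, D=1)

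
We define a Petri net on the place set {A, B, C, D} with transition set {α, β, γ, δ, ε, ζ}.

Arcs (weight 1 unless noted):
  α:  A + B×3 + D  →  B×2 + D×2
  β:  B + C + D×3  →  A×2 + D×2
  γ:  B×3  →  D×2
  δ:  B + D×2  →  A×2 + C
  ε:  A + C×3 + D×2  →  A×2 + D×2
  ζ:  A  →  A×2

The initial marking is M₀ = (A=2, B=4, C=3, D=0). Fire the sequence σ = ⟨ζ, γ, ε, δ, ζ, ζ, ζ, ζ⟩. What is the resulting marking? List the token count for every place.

(A=10, B=0, C=1, D=0)

step 1: fire ζ:  (A=2, B=4, C=3, D=0) → (A=3, B=4, C=3, D=0)
step 2: fire γ:  (A=3, B=4, C=3, D=0) → (A=3, B=1, C=3, D=2)
step 3: fire ε:  (A=3, B=1, C=3, D=2) → (A=4, B=1, C=0, D=2)
step 4: fire δ:  (A=4, B=1, C=0, D=2) → (A=6, B=0, C=1, D=0)
step 5: fire ζ:  (A=6, B=0, C=1, D=0) → (A=7, B=0, C=1, D=0)
step 6: fire ζ:  (A=7, B=0, C=1, D=0) → (A=8, B=0, C=1, D=0)
step 7: fire ζ:  (A=8, B=0, C=1, D=0) → (A=9, B=0, C=1, D=0)
step 8: fire ζ:  (A=9, B=0, C=1, D=0) → (A=10, B=0, C=1, D=0)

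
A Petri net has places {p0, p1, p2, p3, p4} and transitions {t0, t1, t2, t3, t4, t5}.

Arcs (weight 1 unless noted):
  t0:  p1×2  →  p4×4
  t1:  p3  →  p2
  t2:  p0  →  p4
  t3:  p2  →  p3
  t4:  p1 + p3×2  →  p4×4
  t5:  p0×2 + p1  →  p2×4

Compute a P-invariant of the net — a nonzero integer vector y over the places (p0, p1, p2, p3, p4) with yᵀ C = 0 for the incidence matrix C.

Incidence matrix C (rows=places, cols=transitions):
       t0   t1   t2   t3   t4   t5
   p0   0    0   -1    0    0   -2
   p1  -2    0    0    0   -1   -1
   p2   0    1    0   -1    0    4
   p3   0   -1    0    1   -2    0
   p4   4    0    1    0    4    0

Candidate y = [1, 2, 1, 1, 1]; check y·C column-wise:
  col t0: 1·0 + 2·-2 + 1·0 + 1·0 + 1·4 = 0
  col t1: 1·0 + 2·0 + 1·1 + 1·-1 + 1·0 = 0
  col t2: 1·-1 + 2·0 + 1·0 + 1·0 + 1·1 = 0
  col t3: 1·0 + 2·0 + 1·-1 + 1·1 + 1·0 = 0
  col t4: 1·0 + 2·-1 + 1·0 + 1·-2 + 1·4 = 0
  col t5: 1·-2 + 2·-1 + 1·4 + 1·0 + 1·0 = 0

y = (p0:1, p1:2, p2:1, p3:1, p4:1)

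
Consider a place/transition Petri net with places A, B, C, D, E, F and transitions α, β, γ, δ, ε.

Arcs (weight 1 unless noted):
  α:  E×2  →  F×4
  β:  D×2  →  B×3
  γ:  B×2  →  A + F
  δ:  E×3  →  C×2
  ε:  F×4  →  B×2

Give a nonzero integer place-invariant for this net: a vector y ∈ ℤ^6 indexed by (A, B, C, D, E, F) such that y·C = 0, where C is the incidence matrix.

Incidence matrix C (rows=places, cols=transitions):
        α    β    γ    δ    ε
    A   0    0    1    0    0
    B   0    3   -2    0    2
    C   0    0    0    2    0
    D   0   -2    0    0    0
    E  -2    0    0   -3    0
    F   4    0    1    0   -4

Candidate y = [3, 2, 3, 3, 2, 1]; check y·C column-wise:
  col α: 3·0 + 2·0 + 3·0 + 3·0 + 2·-2 + 1·4 = 0
  col β: 3·0 + 2·3 + 3·0 + 3·-2 + 2·0 + 1·0 = 0
  col γ: 3·1 + 2·-2 + 3·0 + 3·0 + 2·0 + 1·1 = 0
  col δ: 3·0 + 2·0 + 3·2 + 3·0 + 2·-3 + 1·0 = 0
  col ε: 3·0 + 2·2 + 3·0 + 3·0 + 2·0 + 1·-4 = 0

y = (A:3, B:2, C:3, D:3, E:2, F:1)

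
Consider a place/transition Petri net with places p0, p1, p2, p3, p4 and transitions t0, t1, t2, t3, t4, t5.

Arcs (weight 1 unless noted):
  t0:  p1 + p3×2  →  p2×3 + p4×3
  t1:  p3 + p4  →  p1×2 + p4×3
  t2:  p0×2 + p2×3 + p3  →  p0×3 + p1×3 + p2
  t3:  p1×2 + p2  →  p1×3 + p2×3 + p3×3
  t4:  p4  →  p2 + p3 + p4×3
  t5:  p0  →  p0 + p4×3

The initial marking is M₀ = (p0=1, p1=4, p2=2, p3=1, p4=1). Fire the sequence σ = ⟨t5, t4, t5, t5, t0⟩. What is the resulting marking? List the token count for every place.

(p0=1, p1=3, p2=6, p3=0, p4=15)

step 1: fire t5:  (p0=1, p1=4, p2=2, p3=1, p4=1) → (p0=1, p1=4, p2=2, p3=1, p4=4)
step 2: fire t4:  (p0=1, p1=4, p2=2, p3=1, p4=4) → (p0=1, p1=4, p2=3, p3=2, p4=6)
step 3: fire t5:  (p0=1, p1=4, p2=3, p3=2, p4=6) → (p0=1, p1=4, p2=3, p3=2, p4=9)
step 4: fire t5:  (p0=1, p1=4, p2=3, p3=2, p4=9) → (p0=1, p1=4, p2=3, p3=2, p4=12)
step 5: fire t0:  (p0=1, p1=4, p2=3, p3=2, p4=12) → (p0=1, p1=3, p2=6, p3=0, p4=15)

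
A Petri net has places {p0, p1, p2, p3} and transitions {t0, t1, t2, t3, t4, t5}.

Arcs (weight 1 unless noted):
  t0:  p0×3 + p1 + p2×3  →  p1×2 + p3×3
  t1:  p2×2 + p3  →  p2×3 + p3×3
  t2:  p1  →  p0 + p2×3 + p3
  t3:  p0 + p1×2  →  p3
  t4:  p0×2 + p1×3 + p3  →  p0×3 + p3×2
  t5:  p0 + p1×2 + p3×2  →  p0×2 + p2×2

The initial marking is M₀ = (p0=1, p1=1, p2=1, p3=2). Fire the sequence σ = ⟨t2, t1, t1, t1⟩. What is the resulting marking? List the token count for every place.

(p0=2, p1=0, p2=7, p3=9)

step 1: fire t2:  (p0=1, p1=1, p2=1, p3=2) → (p0=2, p1=0, p2=4, p3=3)
step 2: fire t1:  (p0=2, p1=0, p2=4, p3=3) → (p0=2, p1=0, p2=5, p3=5)
step 3: fire t1:  (p0=2, p1=0, p2=5, p3=5) → (p0=2, p1=0, p2=6, p3=7)
step 4: fire t1:  (p0=2, p1=0, p2=6, p3=7) → (p0=2, p1=0, p2=7, p3=9)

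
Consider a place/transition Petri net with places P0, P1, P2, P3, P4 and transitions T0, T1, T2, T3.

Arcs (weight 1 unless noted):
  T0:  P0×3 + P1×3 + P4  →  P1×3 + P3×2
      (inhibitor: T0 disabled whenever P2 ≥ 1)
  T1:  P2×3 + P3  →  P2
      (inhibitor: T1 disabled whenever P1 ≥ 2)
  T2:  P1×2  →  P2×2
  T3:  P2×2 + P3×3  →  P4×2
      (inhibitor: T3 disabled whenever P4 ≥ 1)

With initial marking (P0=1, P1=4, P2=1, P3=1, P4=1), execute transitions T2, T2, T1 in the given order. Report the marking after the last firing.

(P0=1, P1=0, P2=3, P3=0, P4=1)

step 1: fire T2:  (P0=1, P1=4, P2=1, P3=1, P4=1) → (P0=1, P1=2, P2=3, P3=1, P4=1)
step 2: fire T2:  (P0=1, P1=2, P2=3, P3=1, P4=1) → (P0=1, P1=0, P2=5, P3=1, P4=1)
step 3: fire T1:  (P0=1, P1=0, P2=5, P3=1, P4=1) → (P0=1, P1=0, P2=3, P3=0, P4=1)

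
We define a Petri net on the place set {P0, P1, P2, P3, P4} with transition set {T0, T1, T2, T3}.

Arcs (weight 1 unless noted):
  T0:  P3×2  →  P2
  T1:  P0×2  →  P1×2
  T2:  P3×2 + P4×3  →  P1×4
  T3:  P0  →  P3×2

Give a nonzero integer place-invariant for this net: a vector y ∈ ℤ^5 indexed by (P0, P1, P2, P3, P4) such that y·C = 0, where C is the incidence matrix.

Incidence matrix C (rows=places, cols=transitions):
       T0   T1   T2   T3
   P0   0   -2    0   -1
   P1   0    2    4    0
   P2   1    0    0    0
   P3  -2    0   -2    2
   P4   0    0   -3    0

Candidate y = [2, 2, 2, 1, 2]; check y·C column-wise:
  col T0: 2·0 + 2·0 + 2·1 + 1·-2 + 2·0 = 0
  col T1: 2·-2 + 2·2 + 2·0 + 1·0 + 2·0 = 0
  col T2: 2·0 + 2·4 + 2·0 + 1·-2 + 2·-3 = 0
  col T3: 2·-1 + 2·0 + 2·0 + 1·2 + 2·0 = 0

y = (P0:2, P1:2, P2:2, P3:1, P4:2)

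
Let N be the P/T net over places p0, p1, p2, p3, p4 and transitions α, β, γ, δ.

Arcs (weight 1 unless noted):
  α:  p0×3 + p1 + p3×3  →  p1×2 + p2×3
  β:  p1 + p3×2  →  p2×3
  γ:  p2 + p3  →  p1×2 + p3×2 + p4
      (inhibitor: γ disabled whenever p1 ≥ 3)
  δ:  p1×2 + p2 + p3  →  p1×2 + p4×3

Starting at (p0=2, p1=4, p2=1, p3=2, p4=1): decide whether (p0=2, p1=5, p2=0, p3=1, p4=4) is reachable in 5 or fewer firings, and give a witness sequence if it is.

NO — not reachable within 5 firings

depth 0: 1 marking
depth 1: 3 markings reached so far
depth 2: 3 markings reached so far
(frontier empty at depth 2; search complete)
target is not among the 3 markings reachable within 5 steps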